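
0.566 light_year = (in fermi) 5.355e+30. Check: 1 light_year = 9.4607305e+15 m, so 0.566 light_year = 0.566 * 9.4607305e+15 = 5.3547734e+15 m. 1 fermi = 1e-15 m, so 5.3547734e+15 m = 5.3547734e+15 / 1e-15 = 5.3547734e+30 fermi ≈ 5.355e+30 fermi (4 s.f.).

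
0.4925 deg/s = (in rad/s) 1 deg/s = 0.017453293 rad/s, so 0.4925 deg/s = 0.4925 * 0.017453293 = 0.0085957466 rad/s. Result: 0.0085957466 rad/s ≈ 0.008596 rad/s (4 s.f.). Final answer: 0.008596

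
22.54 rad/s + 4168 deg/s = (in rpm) 909.9. Check: 22.54 rad/s is already in rad/s. 1 deg/s = 0.017453293 rad/s, so 4168 deg/s = 4168 * 0.017453293 = 72.745323 rad/s. Sum: 22.54 + 72.745323 = 95.285323 rad/s. 1 rpm = 0.10471976 rad/s, so 95.285323 rad/s = 95.285323 / 0.10471976 = 909.90781 rpm ≈ 909.9 rpm (4 s.f.).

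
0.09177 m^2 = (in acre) 2.268e-05. Check: 1 acre = 4046.8564 m^2, so 0.09177 m^2 = 0.09177 / 4046.8564 = 2.2676861e-05 acre ≈ 2.268e-05 acre (4 s.f.).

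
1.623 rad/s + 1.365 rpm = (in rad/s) 1.766. Check: 1.623 rad/s is already in rad/s. 1 rpm = 0.10471976 rad/s, so 1.365 rpm = 1.365 * 0.10471976 = 0.14294247 rad/s. Sum: 1.623 + 0.14294247 = 1.7659425 rad/s. Result: 1.7659425 rad/s ≈ 1.766 rad/s (4 s.f.).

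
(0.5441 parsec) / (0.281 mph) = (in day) 1 parsec = 3.0856776e+16 m, so 0.5441 parsec = 0.5441 * 3.0856776e+16 = 1.6789172e+16 m. 1 mph = 0.44704 m/s, so 0.281 mph = 0.281 * 0.44704 = 0.12561824 m/s. Combine: 1.6789172e+16 m / 0.12561824 m/s = 1.3365234e+17 s. 1 day = 86400 s, so 1.3365234e+17 s = 1.3365234e+17 / 86400 = 1.5469021e+12 day ≈ 1.547e+12 day (4 s.f.). Final answer: 1.547e+12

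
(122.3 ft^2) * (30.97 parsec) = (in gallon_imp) 2.388e+21. Check: 1 ft^2 = 0.09290304 m^2, so 122.3 ft^2 = 122.3 * 0.09290304 = 11.362042 m^2. 1 parsec = 3.0856776e+16 m, so 30.97 parsec = 30.97 * 3.0856776e+16 = 9.5563435e+17 m. Combine: 11.362042 m^2 * 9.5563435e+17 m = 1.0857957e+19 m^3. 1 gallon_imp = 0.00454609 m^3, so 1.0857957e+19 m^3 = 1.0857957e+19 / 0.00454609 = 2.3884167e+21 gallon_imp ≈ 2.388e+21 gallon_imp (4 s.f.).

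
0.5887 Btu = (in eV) 1 Btu = 1055.0559 J, so 0.5887 Btu = 0.5887 * 1055.0559 = 621.11138 J. 1 eV = 1.6021766e-19 J, so 621.11138 J = 621.11138 / 1.6021766e-19 = 3.8766723e+21 eV ≈ 3.877e+21 eV (4 s.f.). Final answer: 3.877e+21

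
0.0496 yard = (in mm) 45.35. Check: 1 yard = 0.9144 m, so 0.0496 yard = 0.0496 * 0.9144 = 0.04535424 m. 1 mm = 0.001 m, so 0.04535424 m = 0.04535424 / 0.001 = 45.35424 mm ≈ 45.35 mm (4 s.f.).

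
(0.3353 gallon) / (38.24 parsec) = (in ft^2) 1 gallon = 0.0037854118 m^3, so 0.3353 gallon = 0.3353 * 0.0037854118 = 0.0012692486 m^3. 1 parsec = 3.0856776e+16 m, so 38.24 parsec = 38.24 * 3.0856776e+16 = 1.1799631e+18 m. Combine: 0.0012692486 m^3 / 1.1799631e+18 m = 1.075668e-21 m^2. 1 ft^2 = 0.09290304 m^2, so 1.075668e-21 m^2 = 1.075668e-21 / 0.09290304 = 1.1578394e-20 ft^2 ≈ 1.158e-20 ft^2 (4 s.f.). Final answer: 1.158e-20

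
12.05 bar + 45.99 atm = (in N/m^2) 5.865e+06. Check: 1 bar = 100000 Pa, so 12.05 bar = 12.05 * 100000 = 1205000 Pa. 1 atm = 101325 Pa, so 45.99 atm = 45.99 * 101325 = 4659936.8 Pa. Sum: 1205000 + 4659936.8 = 5864936.8 Pa. 5864936.8 Pa = 5864936.8 N/m^2 ≈ 5.865e+06 N/m^2 (4 s.f.).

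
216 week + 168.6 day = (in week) 1 week = 604800 s, so 216 week = 216 * 604800 = 1.306368e+08 s. 1 day = 86400 s, so 168.6 day = 168.6 * 86400 = 14567040 s. Sum: 1.306368e+08 + 14567040 = 1.4520384e+08 s. 1 week = 604800 s, so 1.4520384e+08 s = 1.4520384e+08 / 604800 = 240.08571 week ≈ 240.1 week (4 s.f.). Final answer: 240.1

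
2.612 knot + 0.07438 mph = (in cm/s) 1 knot = 0.51444444 m/s, so 2.612 knot = 2.612 * 0.51444444 = 1.3437289 m/s. 1 mph = 0.44704 m/s, so 0.07438 mph = 0.07438 * 0.44704 = 0.033250835 m/s. Sum: 1.3437289 + 0.033250835 = 1.3769797 m/s. 1 cm/s = 0.01 m/s, so 1.3769797 m/s = 1.3769797 / 0.01 = 137.69797 cm/s ≈ 137.7 cm/s (4 s.f.). Final answer: 137.7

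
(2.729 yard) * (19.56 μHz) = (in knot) 1 yard = 0.9144 m, so 2.729 yard = 2.729 * 0.9144 = 2.4953976 m. 1 μHz = 1e-06 Hz, so 19.56 μHz = 19.56 * 1e-06 = 1.956e-05 Hz. Combine: 2.4953976 m * 1.956e-05 Hz = 4.8809977e-05 m/s. 1 knot = 0.51444444 m/s, so 4.8809977e-05 m/s = 4.8809977e-05 / 0.51444444 = 9.4879005e-05 knot ≈ 9.488e-05 knot (4 s.f.). Final answer: 9.488e-05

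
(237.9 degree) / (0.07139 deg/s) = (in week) 1 degree = 0.017453293 rad, so 237.9 degree = 237.9 * 0.017453293 = 4.1521383 rad. 1 deg/s = 0.017453293 rad/s, so 0.07139 deg/s = 0.07139 * 0.017453293 = 0.0012459906 rad/s. Combine: 4.1521383 rad / 0.0012459906 rad/s = 3332.3995 s. 1 week = 604800 s, so 3332.3995 s = 3332.3995 / 604800 = 0.0055099198 week ≈ 0.00551 week (4 s.f.). Final answer: 0.00551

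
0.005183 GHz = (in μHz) 5.183e+12. Check: 1 GHz = 1e+09 Hz, so 0.005183 GHz = 0.005183 * 1e+09 = 5183000 Hz. 1 μHz = 1e-06 Hz, so 5183000 Hz = 5183000 / 1e-06 = 5.183e+12 μHz.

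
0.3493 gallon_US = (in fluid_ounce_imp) 46.54. Check: 1 gallon_US = 0.0037854118 m^3, so 0.3493 gallon_US = 0.3493 * 0.0037854118 = 0.0013222443 m^3. 1 fluid_ounce_imp = 2.8413063e-05 m^3, so 0.0013222443 m^3 = 0.0013222443 / 2.8413063e-05 = 46.536495 fluid_ounce_imp ≈ 46.54 fluid_ounce_imp (4 s.f.).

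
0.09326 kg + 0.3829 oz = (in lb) 0.2295. Check: 0.09326 kg is already in kg. 1 oz = 0.028349523 kg, so 0.3829 oz = 0.3829 * 0.028349523 = 0.010855032 kg. Sum: 0.09326 + 0.010855032 = 0.10411503 kg. 1 lb = 0.45359237 kg, so 0.10411503 kg = 0.10411503 / 0.45359237 = 0.22953436 lb ≈ 0.2295 lb (4 s.f.).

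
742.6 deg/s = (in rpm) 1 deg/s = 0.017453293 rad/s, so 742.6 deg/s = 742.6 * 0.017453293 = 12.960815 rad/s. 1 rpm = 0.10471976 rad/s, so 12.960815 rad/s = 12.960815 / 0.10471976 = 123.76667 rpm ≈ 123.8 rpm (4 s.f.). Final answer: 123.8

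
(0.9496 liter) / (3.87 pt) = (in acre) 1 liter = 0.001 m^3, so 0.9496 liter = 0.9496 * 0.001 = 0.0009496 m^3. 1 pt = 0.00035277778 m, so 3.87 pt = 3.87 * 0.00035277778 = 0.00136525 m. Combine: 0.0009496 m^3 / 0.00136525 m = 0.69555027 m^2. 1 acre = 4046.8564 m^2, so 0.69555027 m^2 = 0.69555027 / 4046.8564 = 0.00017187421 acre ≈ 0.0001719 acre (4 s.f.). Final answer: 0.0001719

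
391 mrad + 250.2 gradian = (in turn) 0.6877. Check: 1 mrad = 0.001 rad, so 391 mrad = 391 * 0.001 = 0.391 rad. 1 gradian = 0.015707963 rad, so 250.2 gradian = 250.2 * 0.015707963 = 3.9301324 rad. Sum: 0.391 + 3.9301324 = 4.3211324 rad. 1 turn = 6.2831853 rad, so 4.3211324 rad = 4.3211324 / 6.2831853 = 0.68772958 turn ≈ 0.6877 turn (4 s.f.).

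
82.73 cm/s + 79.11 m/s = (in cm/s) 1 cm/s = 0.01 m/s, so 82.73 cm/s = 82.73 * 0.01 = 0.8273 m/s. 79.11 m/s is already in m/s. Sum: 0.8273 + 79.11 = 79.9373 m/s. 1 cm/s = 0.01 m/s, so 79.9373 m/s = 79.9373 / 0.01 = 7993.73 cm/s ≈ 7994 cm/s (4 s.f.). Final answer: 7994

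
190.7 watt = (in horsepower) 190.7 watt = 190.7 W. 1 horsepower = 745.69987 W, so 190.7 W = 190.7 / 745.69987 = 0.25573291 horsepower ≈ 0.2557 horsepower (4 s.f.). Final answer: 0.2557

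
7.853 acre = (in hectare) 1 acre = 4046.8564 m^2, so 7.853 acre = 7.853 * 4046.8564 = 31779.963 m^2. 1 hectare = 10000 m^2, so 31779.963 m^2 = 31779.963 / 10000 = 3.1779963 hectare ≈ 3.178 hectare (4 s.f.). Final answer: 3.178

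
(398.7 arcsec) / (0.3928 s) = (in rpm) 1 arcsec = 4.8481368e-06 rad, so 398.7 arcsec = 398.7 * 4.8481368e-06 = 0.0019329521 rad. 0.3928 s is already in s. Combine: 0.0019329521 rad / 0.3928 s = 0.0049209576 rad/s. 1 rpm = 0.10471976 rad/s, so 0.0049209576 rad/s = 0.0049209576 / 0.10471976 = 0.046991684 rpm ≈ 0.04699 rpm (4 s.f.). Final answer: 0.04699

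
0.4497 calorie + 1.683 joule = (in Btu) 1 calorie = 4.184 J, so 0.4497 calorie = 0.4497 * 4.184 = 1.8815448 J. 1.683 joule = 1.683 J. Sum: 1.8815448 + 1.683 = 3.5645448 J. 1 Btu = 1055.0559 J, so 3.5645448 J = 3.5645448 / 1055.0559 = 0.0033785366 Btu ≈ 0.003379 Btu (4 s.f.). Final answer: 0.003379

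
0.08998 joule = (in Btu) 8.528e-05. Check: 0.08998 joule = 0.08998 J. 1 Btu = 1055.0559 J, so 0.08998 J = 0.08998 / 1055.0559 = 8.5284584e-05 Btu ≈ 8.528e-05 Btu (4 s.f.).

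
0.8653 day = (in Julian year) 1 day = 86400 s, so 0.8653 day = 0.8653 * 86400 = 74761.92 s. 1 Julian year = 31557600 s, so 74761.92 s = 74761.92 / 31557600 = 0.0023690623 Julian year ≈ 0.002369 Julian year (4 s.f.). Final answer: 0.002369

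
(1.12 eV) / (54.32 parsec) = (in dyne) 1 eV = 1.6021766e-19 J, so 1.12 eV = 1.12 * 1.6021766e-19 = 1.7944378e-19 J. 1 parsec = 3.0856776e+16 m, so 54.32 parsec = 54.32 * 3.0856776e+16 = 1.6761401e+18 m. Combine: 1.7944378e-19 J / 1.6761401e+18 m = 1.0705775e-37 N. 1 dyne = 1e-05 N, so 1.0705775e-37 N = 1.0705775e-37 / 1e-05 = 1.0705775e-32 dyne ≈ 1.071e-32 dyne (4 s.f.). Final answer: 1.071e-32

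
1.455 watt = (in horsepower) 1.455 watt = 1.455 W. 1 horsepower = 745.69987 W, so 1.455 W = 1.455 / 745.69987 = 0.0019511871 horsepower ≈ 0.001951 horsepower (4 s.f.). Final answer: 0.001951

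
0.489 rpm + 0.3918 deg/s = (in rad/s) 0.05805. Check: 1 rpm = 0.10471976 rad/s, so 0.489 rpm = 0.489 * 0.10471976 = 0.05120796 rad/s. 1 deg/s = 0.017453293 rad/s, so 0.3918 deg/s = 0.3918 * 0.017453293 = 0.0068382 rad/s. Sum: 0.05120796 + 0.0068382 = 0.05804616 rad/s. Result: 0.05804616 rad/s ≈ 0.05805 rad/s (4 s.f.).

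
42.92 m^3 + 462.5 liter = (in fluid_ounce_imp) 42.92 m^3 is already in m^3. 1 liter = 0.001 m^3, so 462.5 liter = 462.5 * 0.001 = 0.4625 m^3. Sum: 42.92 + 0.4625 = 43.3825 m^3. 1 fluid_ounce_imp = 2.8413063e-05 m^3, so 43.3825 m^3 = 43.3825 / 2.8413063e-05 = 1526850.5 fluid_ounce_imp ≈ 1.527e+06 fluid_ounce_imp (4 s.f.). Final answer: 1.527e+06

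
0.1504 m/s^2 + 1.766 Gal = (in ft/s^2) 0.1504 m/s^2 is already in m/s^2. 1 Gal = 0.01 m/s^2, so 1.766 Gal = 1.766 * 0.01 = 0.01766 m/s^2. Sum: 0.1504 + 0.01766 = 0.16806 m/s^2. 1 ft/s^2 = 0.3048 m/s^2, so 0.16806 m/s^2 = 0.16806 / 0.3048 = 0.55137795 ft/s^2 ≈ 0.5514 ft/s^2 (4 s.f.). Final answer: 0.5514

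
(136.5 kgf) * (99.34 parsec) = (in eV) 1 kgf = 9.80665 N, so 136.5 kgf = 136.5 * 9.80665 = 1338.6077 N. 1 parsec = 3.0856776e+16 m, so 99.34 parsec = 99.34 * 3.0856776e+16 = 3.0653121e+18 m. Combine: 1338.6077 N * 3.0653121e+18 m = 4.1032505e+21 J. 1 eV = 1.6021766e-19 J, so 4.1032505e+21 J = 4.1032505e+21 / 1.6021766e-19 = 2.5610475e+40 eV ≈ 2.561e+40 eV (4 s.f.). Final answer: 2.561e+40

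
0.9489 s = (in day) 1.098e-05. Check: 1 day = 86400 s, so 0.9489 s = 0.9489 / 86400 = 1.0982639e-05 day ≈ 1.098e-05 day (4 s.f.).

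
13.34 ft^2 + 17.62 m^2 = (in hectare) 0.001886. Check: 1 ft^2 = 0.09290304 m^2, so 13.34 ft^2 = 13.34 * 0.09290304 = 1.2393266 m^2. 17.62 m^2 is already in m^2. Sum: 1.2393266 + 17.62 = 18.859327 m^2. 1 hectare = 10000 m^2, so 18.859327 m^2 = 18.859327 / 10000 = 0.0018859327 hectare ≈ 0.001886 hectare (4 s.f.).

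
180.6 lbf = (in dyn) 8.033e+07. Check: 1 lbf = 4.4482216 N, so 180.6 lbf = 180.6 * 4.4482216 = 803.34882 N. 1 dyn = 1e-05 N, so 803.34882 N = 803.34882 / 1e-05 = 80334882 dyn ≈ 8.033e+07 dyn (4 s.f.).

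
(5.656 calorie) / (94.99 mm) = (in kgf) 1 calorie = 4.184 J, so 5.656 calorie = 5.656 * 4.184 = 23.664704 J. 1 mm = 0.001 m, so 94.99 mm = 94.99 * 0.001 = 0.09499 m. Combine: 23.664704 J / 0.09499 m = 249.12837 N. 1 kgf = 9.80665 N, so 249.12837 N = 249.12837 / 9.80665 = 25.404024 kgf ≈ 25.4 kgf (4 s.f.). Final answer: 25.4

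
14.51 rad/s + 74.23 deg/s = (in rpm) 14.51 rad/s is already in rad/s. 1 deg/s = 0.017453293 rad/s, so 74.23 deg/s = 74.23 * 0.017453293 = 1.2955579 rad/s. Sum: 14.51 + 1.2955579 = 15.805558 rad/s. 1 rpm = 0.10471976 rad/s, so 15.805558 rad/s = 15.805558 / 0.10471976 = 150.93196 rpm ≈ 150.9 rpm (4 s.f.). Final answer: 150.9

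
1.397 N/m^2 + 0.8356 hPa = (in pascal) 1.397 N/m^2 = 1.397 Pa. 1 hPa = 100 Pa, so 0.8356 hPa = 0.8356 * 100 = 83.56 Pa. Sum: 1.397 + 83.56 = 84.957 Pa. 84.957 Pa = 84.957 pascal ≈ 84.96 pascal (4 s.f.). Final answer: 84.96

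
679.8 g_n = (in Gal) 1 g_n = 9.80665 m/s^2, so 679.8 g_n = 679.8 * 9.80665 = 6666.5607 m/s^2. 1 Gal = 0.01 m/s^2, so 6666.5607 m/s^2 = 6666.5607 / 0.01 = 666656.07 Gal ≈ 6.667e+05 Gal (4 s.f.). Final answer: 6.667e+05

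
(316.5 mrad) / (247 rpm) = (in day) 1 mrad = 0.001 rad, so 316.5 mrad = 316.5 * 0.001 = 0.3165 rad. 1 rpm = 0.10471976 rad/s, so 247 rpm = 247 * 0.10471976 = 25.86578 rad/s. Combine: 0.3165 rad / 25.86578 rad/s = 0.012236244 s. 1 day = 86400 s, so 0.012236244 s = 0.012236244 / 86400 = 1.416232e-07 day ≈ 1.416e-07 day (4 s.f.). Final answer: 1.416e-07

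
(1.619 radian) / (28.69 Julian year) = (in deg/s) 1.619 radian = 1.619 rad. 1 Julian year = 31557600 s, so 28.69 Julian year = 28.69 * 31557600 = 9.0538754e+08 s. Combine: 1.619 rad / 9.0538754e+08 s = 1.7881845e-09 rad/s. 1 deg/s = 0.017453293 rad/s, so 1.7881845e-09 rad/s = 1.7881845e-09 / 0.017453293 = 1.0245543e-07 deg/s ≈ 1.025e-07 deg/s (4 s.f.). Final answer: 1.025e-07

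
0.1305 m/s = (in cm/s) 1 cm/s = 0.01 m/s, so 0.1305 m/s = 0.1305 / 0.01 = 13.05 cm/s. Final answer: 13.05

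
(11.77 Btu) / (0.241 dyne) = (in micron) 5.153e+15. Check: 1 Btu = 1055.0559 J, so 11.77 Btu = 11.77 * 1055.0559 = 12418.007 J. 1 dyne = 1e-05 N, so 0.241 dyne = 0.241 * 1e-05 = 2.41e-06 N. Combine: 12418.007 J / 2.41e-06 N = 5.1527002e+09 m. 1 micron = 1e-06 m, so 5.1527002e+09 m = 5.1527002e+09 / 1e-06 = 5.1527002e+15 micron ≈ 5.153e+15 micron (4 s.f.).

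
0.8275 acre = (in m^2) 1 acre = 4046.8564 m^2, so 0.8275 acre = 0.8275 * 4046.8564 = 3348.7737 m^2. Result: 3348.7737 m^2 ≈ 3349 m^2 (4 s.f.). Final answer: 3349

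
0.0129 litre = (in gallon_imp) 0.002838. Check: 1 litre = 0.001 m^3, so 0.0129 litre = 0.0129 * 0.001 = 1.29e-05 m^3. 1 gallon_imp = 0.00454609 m^3, so 1.29e-05 m^3 = 1.29e-05 / 0.00454609 = 0.0028376033 gallon_imp ≈ 0.002838 gallon_imp (4 s.f.).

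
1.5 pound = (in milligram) 1 pound = 0.45359237 kg, so 1.5 pound = 1.5 * 0.45359237 = 0.68038855 kg. 1 milligram = 1e-06 kg, so 0.68038855 kg = 0.68038855 / 1e-06 = 680388.55 milligram ≈ 6.804e+05 milligram (4 s.f.). Final answer: 6.804e+05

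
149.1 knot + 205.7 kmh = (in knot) 260.2. Check: 1 knot = 0.51444444 m/s, so 149.1 knot = 149.1 * 0.51444444 = 76.703667 m/s. 1 kmh = 0.27777778 m/s, so 205.7 kmh = 205.7 * 0.27777778 = 57.138889 m/s. Sum: 76.703667 + 57.138889 = 133.84256 m/s. 1 knot = 0.51444444 m/s, so 133.84256 m/s = 133.84256 / 0.51444444 = 260.16911 knot ≈ 260.2 knot (4 s.f.).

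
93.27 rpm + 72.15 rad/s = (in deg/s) 4694. Check: 1 rpm = 0.10471976 rad/s, so 93.27 rpm = 93.27 * 0.10471976 = 9.7672116 rad/s. 72.15 rad/s is already in rad/s. Sum: 9.7672116 + 72.15 = 81.917212 rad/s. 1 deg/s = 0.017453293 rad/s, so 81.917212 rad/s = 81.917212 / 0.017453293 = 4693.5105 deg/s ≈ 4694 deg/s (4 s.f.).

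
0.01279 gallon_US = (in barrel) 1 gallon_US = 0.0037854118 m^3, so 0.01279 gallon_US = 0.01279 * 0.0037854118 = 4.8415417e-05 m^3. 1 barrel = 0.15898729 m^3, so 4.8415417e-05 m^3 = 4.8415417e-05 / 0.15898729 = 0.00030452381 barrel ≈ 0.0003045 barrel (4 s.f.). Final answer: 0.0003045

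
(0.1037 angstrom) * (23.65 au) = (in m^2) 1 angstrom = 1e-10 m, so 0.1037 angstrom = 0.1037 * 1e-10 = 1.037e-11 m. 1 au = 1.4959787e+11 m, so 23.65 au = 23.65 * 1.4959787e+11 = 3.5379896e+12 m. Combine: 1.037e-11 m * 3.5379896e+12 m = 36.688953 m^2. Result: 36.688953 m^2 ≈ 36.69 m^2 (4 s.f.). Final answer: 36.69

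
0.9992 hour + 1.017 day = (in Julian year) 0.002898. Check: 1 hour = 3600 s, so 0.9992 hour = 0.9992 * 3600 = 3597.12 s. 1 day = 86400 s, so 1.017 day = 1.017 * 86400 = 87868.8 s. Sum: 3597.12 + 87868.8 = 91465.92 s. 1 Julian year = 31557600 s, so 91465.92 s = 91465.92 / 31557600 = 0.0028983801 Julian year ≈ 0.002898 Julian year (4 s.f.).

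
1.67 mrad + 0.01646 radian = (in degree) 1 mrad = 0.001 rad, so 1.67 mrad = 1.67 * 0.001 = 0.00167 rad. 0.01646 radian = 0.01646 rad. Sum: 0.00167 + 0.01646 = 0.01813 rad. 1 degree = 0.017453293 rad, so 0.01813 rad = 0.01813 / 0.017453293 = 1.0387725 degree ≈ 1.039 degree (4 s.f.). Final answer: 1.039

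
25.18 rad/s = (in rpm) 1 rpm = 0.10471976 rad/s, so 25.18 rad/s = 25.18 / 0.10471976 = 240.45129 rpm ≈ 240.5 rpm (4 s.f.). Final answer: 240.5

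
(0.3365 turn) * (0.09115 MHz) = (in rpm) 1 turn = 6.2831853 rad, so 0.3365 turn = 0.3365 * 6.2831853 = 2.1142919 rad. 1 MHz = 1000000 Hz, so 0.09115 MHz = 0.09115 * 1000000 = 91150 Hz. Combine: 2.1142919 rad * 91150 Hz = 192717.7 rad/s. 1 rpm = 0.10471976 rad/s, so 192717.7 rad/s = 192717.7 / 0.10471976 = 1840318.5 rpm ≈ 1.84e+06 rpm (4 s.f.). Final answer: 1.84e+06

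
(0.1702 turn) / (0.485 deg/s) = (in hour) 1 turn = 6.2831853 rad, so 0.1702 turn = 0.1702 * 6.2831853 = 1.0693981 rad. 1 deg/s = 0.017453293 rad/s, so 0.485 deg/s = 0.485 * 0.017453293 = 0.0084648469 rad/s. Combine: 1.0693981 rad / 0.0084648469 rad/s = 126.33402 s. 1 hour = 3600 s, so 126.33402 s = 126.33402 / 3600 = 0.035092784 hour ≈ 0.03509 hour (4 s.f.). Final answer: 0.03509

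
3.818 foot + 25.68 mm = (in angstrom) 1 foot = 0.3048 m, so 3.818 foot = 3.818 * 0.3048 = 1.1637264 m. 1 mm = 0.001 m, so 25.68 mm = 25.68 * 0.001 = 0.02568 m. Sum: 1.1637264 + 0.02568 = 1.1894064 m. 1 angstrom = 1e-10 m, so 1.1894064 m = 1.1894064 / 1e-10 = 1.1894064e+10 angstrom ≈ 1.189e+10 angstrom (4 s.f.). Final answer: 1.189e+10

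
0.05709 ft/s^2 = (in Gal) 1.74. Check: 1 ft/s^2 = 0.3048 m/s^2, so 0.05709 ft/s^2 = 0.05709 * 0.3048 = 0.017401032 m/s^2. 1 Gal = 0.01 m/s^2, so 0.017401032 m/s^2 = 0.017401032 / 0.01 = 1.7401032 Gal ≈ 1.74 Gal (4 s.f.).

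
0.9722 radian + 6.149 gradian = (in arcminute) 0.9722 radian = 0.9722 rad. 1 gradian = 0.015707963 rad, so 6.149 gradian = 6.149 * 0.015707963 = 0.096588266 rad. Sum: 0.9722 + 0.096588266 = 1.0687883 rad. 1 arcminute = 0.00029088821 rad, so 1.0687883 rad = 1.0687883 / 0.00029088821 = 3674.2234 arcminute ≈ 3674 arcminute (4 s.f.). Final answer: 3674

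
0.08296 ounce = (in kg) 0.002352. Check: 1 ounce = 0.028349523 kg, so 0.08296 ounce = 0.08296 * 0.028349523 = 0.0023518764 kg. Result: 0.0023518764 kg ≈ 0.002352 kg (4 s.f.).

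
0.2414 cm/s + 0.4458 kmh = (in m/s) 1 cm/s = 0.01 m/s, so 0.2414 cm/s = 0.2414 * 0.01 = 0.002414 m/s. 1 kmh = 0.27777778 m/s, so 0.4458 kmh = 0.4458 * 0.27777778 = 0.12383333 m/s. Sum: 0.002414 + 0.12383333 = 0.12624733 m/s. Result: 0.12624733 m/s ≈ 0.1262 m/s (4 s.f.). Final answer: 0.1262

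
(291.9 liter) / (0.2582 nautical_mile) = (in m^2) 0.0006104. Check: 1 liter = 0.001 m^3, so 291.9 liter = 291.9 * 0.001 = 0.2919 m^3. 1 nautical_mile = 1852 m, so 0.2582 nautical_mile = 0.2582 * 1852 = 478.1864 m. Combine: 0.2919 m^3 / 478.1864 m = 0.00061043141 m^2. Result: 0.00061043141 m^2 ≈ 0.0006104 m^2 (4 s.f.).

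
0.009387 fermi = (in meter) 9.387e-18. Check: 1 fermi = 1e-15 m, so 0.009387 fermi = 0.009387 * 1e-15 = 9.387e-18 m. 9.387e-18 m = 9.387e-18 meter.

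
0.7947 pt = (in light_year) 2.963e-20. Check: 1 pt = 0.00035277778 m, so 0.7947 pt = 0.7947 * 0.00035277778 = 0.0002803525 m. 1 light_year = 9.4607305e+15 m, so 0.0002803525 m = 0.0002803525 / 9.4607305e+15 = 2.9633283e-20 light_year ≈ 2.963e-20 light_year (4 s.f.).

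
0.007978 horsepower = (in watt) 1 horsepower = 745.69987 W, so 0.007978 horsepower = 0.007978 * 745.69987 = 5.9491936 W. 5.9491936 W = 5.9491936 watt ≈ 5.949 watt (4 s.f.). Final answer: 5.949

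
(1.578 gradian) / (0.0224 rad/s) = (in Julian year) 3.507e-08. Check: 1 gradian = 0.015707963 rad, so 1.578 gradian = 1.578 * 0.015707963 = 0.024787166 rad. 0.0224 rad/s is already in rad/s. Combine: 0.024787166 rad / 0.0224 rad/s = 1.1065699 s. 1 Julian year = 31557600 s, so 1.1065699 s = 1.1065699 / 31557600 = 3.5065085e-08 Julian year ≈ 3.507e-08 Julian year (4 s.f.).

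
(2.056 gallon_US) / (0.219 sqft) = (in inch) 1 gallon_US = 0.0037854118 m^3, so 2.056 gallon_US = 2.056 * 0.0037854118 = 0.0077828066 m^3. 1 sqft = 0.09290304 m^2, so 0.219 sqft = 0.219 * 0.09290304 = 0.020345766 m^2. Combine: 0.0077828066 m^3 / 0.020345766 m^2 = 0.38252709 m. 1 inch = 0.0254 m, so 0.38252709 m = 0.38252709 / 0.0254 = 15.060122 inch ≈ 15.06 inch (4 s.f.). Final answer: 15.06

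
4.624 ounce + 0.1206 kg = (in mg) 2.517e+05. Check: 1 ounce = 0.028349523 kg, so 4.624 ounce = 4.624 * 0.028349523 = 0.13108819 kg. 0.1206 kg is already in kg. Sum: 0.13108819 + 0.1206 = 0.25168819 kg. 1 mg = 1e-06 kg, so 0.25168819 kg = 0.25168819 / 1e-06 = 251688.19 mg ≈ 2.517e+05 mg (4 s.f.).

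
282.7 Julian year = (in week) 1 Julian year = 31557600 s, so 282.7 Julian year = 282.7 * 31557600 = 8.9213335e+09 s. 1 week = 604800 s, so 8.9213335e+09 s = 8.9213335e+09 / 604800 = 14750.882 week ≈ 1.475e+04 week (4 s.f.). Final answer: 1.475e+04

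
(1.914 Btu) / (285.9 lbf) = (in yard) 1.737. Check: 1 Btu = 1055.0559 J, so 1.914 Btu = 1.914 * 1055.0559 = 2019.3769 J. 1 lbf = 4.4482216 N, so 285.9 lbf = 285.9 * 4.4482216 = 1271.7466 N. Combine: 2019.3769 J / 1271.7466 N = 1.5878768 m. 1 yard = 0.9144 m, so 1.5878768 m = 1.5878768 / 0.9144 = 1.7365232 yard ≈ 1.737 yard (4 s.f.).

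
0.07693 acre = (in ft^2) 1 acre = 4046.8564 m^2, so 0.07693 acre = 0.07693 * 4046.8564 = 311.32466 m^2. 1 ft^2 = 0.09290304 m^2, so 311.32466 m^2 = 311.32466 / 0.09290304 = 3351.0708 ft^2 ≈ 3351 ft^2 (4 s.f.). Final answer: 3351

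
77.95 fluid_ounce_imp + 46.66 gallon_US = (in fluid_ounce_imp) 6294. Check: 1 fluid_ounce_imp = 2.8413063e-05 m^3, so 77.95 fluid_ounce_imp = 77.95 * 2.8413063e-05 = 0.0022147982 m^3. 1 gallon_US = 0.0037854118 m^3, so 46.66 gallon_US = 46.66 * 0.0037854118 = 0.17662731 m^3. Sum: 0.0022147982 + 0.17662731 = 0.17884211 m^3. 1 fluid_ounce_imp = 2.8413063e-05 m^3, so 0.17884211 m^3 = 0.17884211 / 2.8413063e-05 = 6294.3624 fluid_ounce_imp ≈ 6294 fluid_ounce_imp (4 s.f.).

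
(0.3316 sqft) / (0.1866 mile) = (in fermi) 1.026e+11. Check: 1 sqft = 0.09290304 m^2, so 0.3316 sqft = 0.3316 * 0.09290304 = 0.030806648 m^2. 1 mile = 1609.344 m, so 0.1866 mile = 0.1866 * 1609.344 = 300.30359 m. Combine: 0.030806648 m^2 / 300.30359 m = 0.00010258501 m. 1 fermi = 1e-15 m, so 0.00010258501 m = 0.00010258501 / 1e-15 = 1.0258501e+11 fermi ≈ 1.026e+11 fermi (4 s.f.).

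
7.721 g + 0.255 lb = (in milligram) 1.234e+05. Check: 1 g = 0.001 kg, so 7.721 g = 7.721 * 0.001 = 0.007721 kg. 1 lb = 0.45359237 kg, so 0.255 lb = 0.255 * 0.45359237 = 0.11566605 kg. Sum: 0.007721 + 0.11566605 = 0.12338705 kg. 1 milligram = 1e-06 kg, so 0.12338705 kg = 0.12338705 / 1e-06 = 123387.05 milligram ≈ 1.234e+05 milligram (4 s.f.).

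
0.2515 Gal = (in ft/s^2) 1 Gal = 0.01 m/s^2, so 0.2515 Gal = 0.2515 * 0.01 = 0.002515 m/s^2. 1 ft/s^2 = 0.3048 m/s^2, so 0.002515 m/s^2 = 0.002515 / 0.3048 = 0.0082513123 ft/s^2 ≈ 0.008251 ft/s^2 (4 s.f.). Final answer: 0.008251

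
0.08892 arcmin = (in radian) 1 arcmin = 0.00029088821 rad, so 0.08892 arcmin = 0.08892 * 0.00029088821 = 2.586578e-05 rad. 2.586578e-05 rad = 2.586578e-05 radian ≈ 2.587e-05 radian (4 s.f.). Final answer: 2.587e-05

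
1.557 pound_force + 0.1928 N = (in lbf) 1 pound_force = 4.4482216 N, so 1.557 pound_force = 1.557 * 4.4482216 = 6.9258811 N. 0.1928 N is already in N. Sum: 6.9258811 + 0.1928 = 7.1186811 N. 1 lbf = 4.4482216 N, so 7.1186811 N = 7.1186811 / 4.4482216 = 1.6003432 lbf ≈ 1.6 lbf (4 s.f.). Final answer: 1.6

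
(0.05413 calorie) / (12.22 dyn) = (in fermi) 1.853e+18. Check: 1 calorie = 4.184 J, so 0.05413 calorie = 0.05413 * 4.184 = 0.22647992 J. 1 dyn = 1e-05 N, so 12.22 dyn = 12.22 * 1e-05 = 0.0001222 N. Combine: 0.22647992 J / 0.0001222 N = 1853.3545 m. 1 fermi = 1e-15 m, so 1853.3545 m = 1853.3545 / 1e-15 = 1.8533545e+18 fermi ≈ 1.853e+18 fermi (4 s.f.).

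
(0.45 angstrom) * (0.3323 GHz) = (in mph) 0.03345. Check: 1 angstrom = 1e-10 m, so 0.45 angstrom = 0.45 * 1e-10 = 4.5e-11 m. 1 GHz = 1e+09 Hz, so 0.3323 GHz = 0.3323 * 1e+09 = 3.323e+08 Hz. Combine: 4.5e-11 m * 3.323e+08 Hz = 0.0149535 m/s. 1 mph = 0.44704 m/s, so 0.0149535 m/s = 0.0149535 / 0.44704 = 0.033450027 mph ≈ 0.03345 mph (4 s.f.).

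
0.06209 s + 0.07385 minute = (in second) 4.493. Check: 0.06209 s is already in s. 1 minute = 60 s, so 0.07385 minute = 0.07385 * 60 = 4.431 s. Sum: 0.06209 + 4.431 = 4.49309 s. 4.49309 s = 4.49309 second ≈ 4.493 second (4 s.f.).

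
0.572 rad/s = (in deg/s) 32.77. Check: 1 deg/s = 0.017453293 rad/s, so 0.572 rad/s = 0.572 / 0.017453293 = 32.773186 deg/s ≈ 32.77 deg/s (4 s.f.).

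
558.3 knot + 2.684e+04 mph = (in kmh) 4.423e+04. Check: 1 knot = 0.51444444 m/s, so 558.3 knot = 558.3 * 0.51444444 = 287.21433 m/s. 1 mph = 0.44704 m/s, so 2.684e+04 mph = 2.684e+04 * 0.44704 = 11998.554 m/s. Sum: 287.21433 + 11998.554 = 12285.768 m/s. 1 kmh = 0.27777778 m/s, so 12285.768 m/s = 12285.768 / 0.27777778 = 44228.765 kmh ≈ 4.423e+04 kmh (4 s.f.).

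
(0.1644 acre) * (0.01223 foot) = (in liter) 2480. Check: 1 acre = 4046.8564 m^2, so 0.1644 acre = 0.1644 * 4046.8564 = 665.3032 m^2. 1 foot = 0.3048 m, so 0.01223 foot = 0.01223 * 0.3048 = 0.003727704 m. Combine: 665.3032 m^2 * 0.003727704 m = 2.4800534 m^3. 1 liter = 0.001 m^3, so 2.4800534 m^3 = 2.4800534 / 0.001 = 2480.0534 liter ≈ 2480 liter (4 s.f.).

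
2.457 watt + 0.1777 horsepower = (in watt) 2.457 watt = 2.457 W. 1 horsepower = 745.69987 W, so 0.1777 horsepower = 0.1777 * 745.69987 = 132.51087 W. Sum: 2.457 + 132.51087 = 134.96787 W. 134.96787 W = 134.96787 watt ≈ 135 watt (4 s.f.). Final answer: 135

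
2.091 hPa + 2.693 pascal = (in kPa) 1 hPa = 100 Pa, so 2.091 hPa = 2.091 * 100 = 209.1 Pa. 2.693 pascal = 2.693 Pa. Sum: 209.1 + 2.693 = 211.793 Pa. 1 kPa = 1000 Pa, so 211.793 Pa = 211.793 / 1000 = 0.211793 kPa ≈ 0.2118 kPa (4 s.f.). Final answer: 0.2118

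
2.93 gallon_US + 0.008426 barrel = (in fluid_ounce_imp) 1 gallon_US = 0.0037854118 m^3, so 2.93 gallon_US = 2.93 * 0.0037854118 = 0.011091257 m^3. 1 barrel = 0.15898729 m^3, so 0.008426 barrel = 0.008426 * 0.15898729 = 0.0013396269 m^3. Sum: 0.011091257 + 0.0013396269 = 0.012430883 m^3. 1 fluid_ounce_imp = 2.8413063e-05 m^3, so 0.012430883 m^3 = 0.012430883 / 2.8413063e-05 = 437.50593 fluid_ounce_imp ≈ 437.5 fluid_ounce_imp (4 s.f.). Final answer: 437.5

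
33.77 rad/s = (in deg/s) 1935. Check: 1 deg/s = 0.017453293 rad/s, so 33.77 rad/s = 33.77 / 0.017453293 = 1934.8785 deg/s ≈ 1935 deg/s (4 s.f.).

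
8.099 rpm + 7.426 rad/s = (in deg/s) 1 rpm = 0.10471976 rad/s, so 8.099 rpm = 8.099 * 0.10471976 = 0.8481253 rad/s. 7.426 rad/s is already in rad/s. Sum: 0.8481253 + 7.426 = 8.2741253 rad/s. 1 deg/s = 0.017453293 rad/s, so 8.2741253 rad/s = 8.2741253 / 0.017453293 = 474.07246 deg/s ≈ 474.1 deg/s (4 s.f.). Final answer: 474.1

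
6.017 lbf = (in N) 26.76. Check: 1 lbf = 4.4482216 N, so 6.017 lbf = 6.017 * 4.4482216 = 26.764949 N. Result: 26.764949 N ≈ 26.76 N (4 s.f.).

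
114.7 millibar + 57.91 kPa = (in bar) 0.6938. Check: 1 millibar = 100 Pa, so 114.7 millibar = 114.7 * 100 = 11470 Pa. 1 kPa = 1000 Pa, so 57.91 kPa = 57.91 * 1000 = 57910 Pa. Sum: 11470 + 57910 = 69380 Pa. 1 bar = 100000 Pa, so 69380 Pa = 69380 / 100000 = 0.6938 bar.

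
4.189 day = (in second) 1 day = 86400 s, so 4.189 day = 4.189 * 86400 = 361929.6 s. 361929.6 s = 361929.6 second ≈ 3.619e+05 second (4 s.f.). Final answer: 3.619e+05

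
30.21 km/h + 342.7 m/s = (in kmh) 1 km/h = 0.27777778 m/s, so 30.21 km/h = 30.21 * 0.27777778 = 8.3916667 m/s. 342.7 m/s is already in m/s. Sum: 8.3916667 + 342.7 = 351.09167 m/s. 1 kmh = 0.27777778 m/s, so 351.09167 m/s = 351.09167 / 0.27777778 = 1263.93 kmh ≈ 1264 kmh (4 s.f.). Final answer: 1264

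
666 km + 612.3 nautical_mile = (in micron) 1.8e+12. Check: 1 km = 1000 m, so 666 km = 666 * 1000 = 666000 m. 1 nautical_mile = 1852 m, so 612.3 nautical_mile = 612.3 * 1852 = 1133979.6 m. Sum: 666000 + 1133979.6 = 1799979.6 m. 1 micron = 1e-06 m, so 1799979.6 m = 1799979.6 / 1e-06 = 1.7999796e+12 micron ≈ 1.8e+12 micron (4 s.f.).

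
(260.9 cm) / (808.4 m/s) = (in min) 5.379e-05. Check: 1 cm = 0.01 m, so 260.9 cm = 260.9 * 0.01 = 2.609 m. 808.4 m/s is already in m/s. Combine: 2.609 m / 808.4 m/s = 0.0032273627 s. 1 min = 60 s, so 0.0032273627 s = 0.0032273627 / 60 = 5.3789378e-05 min ≈ 5.379e-05 min (4 s.f.).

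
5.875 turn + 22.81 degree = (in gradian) 2375. Check: 1 turn = 6.2831853 rad, so 5.875 turn = 5.875 * 6.2831853 = 36.913714 rad. 1 degree = 0.017453293 rad, so 22.81 degree = 22.81 * 0.017453293 = 0.3981096 rad. Sum: 36.913714 + 0.3981096 = 37.311823 rad. 1 gradian = 0.015707963 rad, so 37.311823 rad = 37.311823 / 0.015707963 = 2375.3444 gradian ≈ 2375 gradian (4 s.f.).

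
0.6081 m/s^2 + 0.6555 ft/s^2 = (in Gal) 80.79. Check: 0.6081 m/s^2 is already in m/s^2. 1 ft/s^2 = 0.3048 m/s^2, so 0.6555 ft/s^2 = 0.6555 * 0.3048 = 0.1997964 m/s^2. Sum: 0.6081 + 0.1997964 = 0.8078964 m/s^2. 1 Gal = 0.01 m/s^2, so 0.8078964 m/s^2 = 0.8078964 / 0.01 = 80.78964 Gal ≈ 80.79 Gal (4 s.f.).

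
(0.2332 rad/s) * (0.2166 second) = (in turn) 0.008039. Check: 0.2332 rad/s is already in rad/s. 0.2166 second = 0.2166 s. Combine: 0.2332 rad/s * 0.2166 s = 0.05051112 rad. 1 turn = 6.2831853 rad, so 0.05051112 rad = 0.05051112 / 6.2831853 = 0.0080390944 turn ≈ 0.008039 turn (4 s.f.).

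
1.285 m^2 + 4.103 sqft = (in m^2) 1.666. Check: 1.285 m^2 is already in m^2. 1 sqft = 0.09290304 m^2, so 4.103 sqft = 4.103 * 0.09290304 = 0.38118117 m^2. Sum: 1.285 + 0.38118117 = 1.6661812 m^2. Result: 1.6661812 m^2 ≈ 1.666 m^2 (4 s.f.).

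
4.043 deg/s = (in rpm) 0.6738. Check: 1 deg/s = 0.017453293 rad/s, so 4.043 deg/s = 4.043 * 0.017453293 = 0.070563662 rad/s. 1 rpm = 0.10471976 rad/s, so 0.070563662 rad/s = 0.070563662 / 0.10471976 = 0.67383333 rpm ≈ 0.6738 rpm (4 s.f.).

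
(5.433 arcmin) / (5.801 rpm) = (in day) 1 arcmin = 0.00029088821 rad, so 5.433 arcmin = 5.433 * 0.00029088821 = 0.0015803956 rad. 1 rpm = 0.10471976 rad/s, so 5.801 rpm = 5.801 * 0.10471976 = 0.6074793 rad/s. Combine: 0.0015803956 rad / 0.6074793 rad/s = 0.0026015629 s. 1 day = 86400 s, so 0.0026015629 s = 0.0026015629 / 86400 = 3.0110682e-08 day ≈ 3.011e-08 day (4 s.f.). Final answer: 3.011e-08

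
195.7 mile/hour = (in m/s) 1 mile/hour = 0.44704 m/s, so 195.7 mile/hour = 195.7 * 0.44704 = 87.485728 m/s. Result: 87.485728 m/s ≈ 87.49 m/s (4 s.f.). Final answer: 87.49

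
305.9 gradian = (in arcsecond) 9.911e+05. Check: 1 gradian = 0.015707963 rad, so 305.9 gradian = 305.9 * 0.015707963 = 4.805066 rad. 1 arcsecond = 4.8481368e-06 rad, so 4.805066 rad = 4.805066 / 4.8481368e-06 = 991116 arcsecond ≈ 9.911e+05 arcsecond (4 s.f.).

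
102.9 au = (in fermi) 1 au = 1.4959787e+11 m, so 102.9 au = 102.9 * 1.4959787e+11 = 1.5393621e+13 m. 1 fermi = 1e-15 m, so 1.5393621e+13 m = 1.5393621e+13 / 1e-15 = 1.5393621e+28 fermi ≈ 1.539e+28 fermi (4 s.f.). Final answer: 1.539e+28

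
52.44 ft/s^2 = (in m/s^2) 1 ft/s^2 = 0.3048 m/s^2, so 52.44 ft/s^2 = 52.44 * 0.3048 = 15.983712 m/s^2. Result: 15.983712 m/s^2 ≈ 15.98 m/s^2 (4 s.f.). Final answer: 15.98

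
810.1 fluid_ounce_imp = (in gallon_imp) 5.063. Check: 1 fluid_ounce_imp = 2.8413063e-05 m^3, so 810.1 fluid_ounce_imp = 810.1 * 2.8413063e-05 = 0.023017422 m^3. 1 gallon_imp = 0.00454609 m^3, so 0.023017422 m^3 = 0.023017422 / 0.00454609 = 5.063125 gallon_imp ≈ 5.063 gallon_imp (4 s.f.).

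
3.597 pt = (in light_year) 1 pt = 0.00035277778 m, so 3.597 pt = 3.597 * 0.00035277778 = 0.0012689417 m. 1 light_year = 9.4607305e+15 m, so 0.0012689417 m = 0.0012689417 / 9.4607305e+15 = 1.3412724e-19 light_year ≈ 1.341e-19 light_year (4 s.f.). Final answer: 1.341e-19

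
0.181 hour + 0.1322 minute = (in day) 0.007633. Check: 1 hour = 3600 s, so 0.181 hour = 0.181 * 3600 = 651.6 s. 1 minute = 60 s, so 0.1322 minute = 0.1322 * 60 = 7.932 s. Sum: 651.6 + 7.932 = 659.532 s. 1 day = 86400 s, so 659.532 s = 659.532 / 86400 = 0.0076334722 day ≈ 0.007633 day (4 s.f.).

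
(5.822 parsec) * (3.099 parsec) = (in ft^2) 1 parsec = 3.0856776e+16 m, so 5.822 parsec = 5.822 * 3.0856776e+16 = 1.7964815e+17 m. 1 parsec = 3.0856776e+16 m, so 3.099 parsec = 3.099 * 3.0856776e+16 = 9.5625148e+16 m. Combine: 1.7964815e+17 m * 9.5625148e+16 m = 1.7178881e+34 m^2. 1 ft^2 = 0.09290304 m^2, so 1.7178881e+34 m^2 = 1.7178881e+34 / 0.09290304 = 1.8491193e+35 ft^2 ≈ 1.849e+35 ft^2 (4 s.f.). Final answer: 1.849e+35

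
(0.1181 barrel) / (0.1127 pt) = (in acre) 1 barrel = 0.15898729 m^3, so 0.1181 barrel = 0.1181 * 0.15898729 = 0.0187764 m^3. 1 pt = 0.00035277778 m, so 0.1127 pt = 0.1127 * 0.00035277778 = 3.9758056e-05 m. Combine: 0.0187764 m^3 / 3.9758056e-05 m = 472.26654 m^2. 1 acre = 4046.8564 m^2, so 472.26654 m^2 = 472.26654 / 4046.8564 = 0.1166996 acre ≈ 0.1167 acre (4 s.f.). Final answer: 0.1167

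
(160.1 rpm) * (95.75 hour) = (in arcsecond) 1.192e+12. Check: 1 rpm = 0.10471976 rad/s, so 160.1 rpm = 160.1 * 0.10471976 = 16.765633 rad/s. 1 hour = 3600 s, so 95.75 hour = 95.75 * 3600 = 344700 s. Combine: 16.765633 rad/s * 344700 s = 5779113.6 rad. 1 arcsecond = 4.8481368e-06 rad, so 5779113.6 rad = 5779113.6 / 4.8481368e-06 = 1.1920278e+12 arcsecond ≈ 1.192e+12 arcsecond (4 s.f.).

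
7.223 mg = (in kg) 1 mg = 1e-06 kg, so 7.223 mg = 7.223 * 1e-06 = 7.223e-06 kg. Result: 7.223e-06 kg. Final answer: 7.223e-06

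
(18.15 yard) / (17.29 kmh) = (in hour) 0.0009599. Check: 1 yard = 0.9144 m, so 18.15 yard = 18.15 * 0.9144 = 16.59636 m. 1 kmh = 0.27777778 m/s, so 17.29 kmh = 17.29 * 0.27777778 = 4.8027778 m/s. Combine: 16.59636 m / 4.8027778 m/s = 3.4555752 s. 1 hour = 3600 s, so 3.4555752 s = 3.4555752 / 3600 = 0.00095988201 hour ≈ 0.0009599 hour (4 s.f.).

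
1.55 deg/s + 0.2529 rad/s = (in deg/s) 16.04. Check: 1 deg/s = 0.017453293 rad/s, so 1.55 deg/s = 1.55 * 0.017453293 = 0.027052603 rad/s. 0.2529 rad/s is already in rad/s. Sum: 0.027052603 + 0.2529 = 0.2799526 rad/s. 1 deg/s = 0.017453293 rad/s, so 0.2799526 rad/s = 0.2799526 / 0.017453293 = 16.040103 deg/s ≈ 16.04 deg/s (4 s.f.).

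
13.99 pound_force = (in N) 1 pound_force = 4.4482216 N, so 13.99 pound_force = 13.99 * 4.4482216 = 62.23062 N. Result: 62.23062 N ≈ 62.23 N (4 s.f.). Final answer: 62.23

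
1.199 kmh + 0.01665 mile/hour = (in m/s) 0.3405. Check: 1 kmh = 0.27777778 m/s, so 1.199 kmh = 1.199 * 0.27777778 = 0.33305556 m/s. 1 mile/hour = 0.44704 m/s, so 0.01665 mile/hour = 0.01665 * 0.44704 = 0.007443216 m/s. Sum: 0.33305556 + 0.007443216 = 0.34049877 m/s. Result: 0.34049877 m/s ≈ 0.3405 m/s (4 s.f.).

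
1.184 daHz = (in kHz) 1 daHz = 10 Hz, so 1.184 daHz = 1.184 * 10 = 11.84 Hz. 1 kHz = 1000 Hz, so 11.84 Hz = 11.84 / 1000 = 0.01184 kHz. Final answer: 0.01184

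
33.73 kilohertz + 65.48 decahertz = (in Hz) 3.438e+04. Check: 1 kilohertz = 1000 Hz, so 33.73 kilohertz = 33.73 * 1000 = 33730 Hz. 1 decahertz = 10 Hz, so 65.48 decahertz = 65.48 * 10 = 654.8 Hz. Sum: 33730 + 654.8 = 34384.8 Hz. Result: 34384.8 Hz ≈ 3.438e+04 Hz (4 s.f.).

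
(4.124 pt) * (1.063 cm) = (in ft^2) 1 pt = 0.00035277778 m, so 4.124 pt = 4.124 * 0.00035277778 = 0.0014548556 m. 1 cm = 0.01 m, so 1.063 cm = 1.063 * 0.01 = 0.01063 m. Combine: 0.0014548556 m * 0.01063 m = 1.5465115e-05 m^2. 1 ft^2 = 0.09290304 m^2, so 1.5465115e-05 m^2 = 1.5465115e-05 / 0.09290304 = 0.00016646511 ft^2 ≈ 0.0001665 ft^2 (4 s.f.). Final answer: 0.0001665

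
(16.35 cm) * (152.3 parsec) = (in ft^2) 1 cm = 0.01 m, so 16.35 cm = 16.35 * 0.01 = 0.1635 m. 1 parsec = 3.0856776e+16 m, so 152.3 parsec = 152.3 * 3.0856776e+16 = 4.699487e+18 m. Combine: 0.1635 m * 4.699487e+18 m = 7.6836612e+17 m^2. 1 ft^2 = 0.09290304 m^2, so 7.6836612e+17 m^2 = 7.6836612e+17 / 0.09290304 = 8.2706241e+18 ft^2 ≈ 8.271e+18 ft^2 (4 s.f.). Final answer: 8.271e+18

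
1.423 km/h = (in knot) 1 km/h = 0.27777778 m/s, so 1.423 km/h = 1.423 * 0.27777778 = 0.39527778 m/s. 1 knot = 0.51444444 m/s, so 0.39527778 m/s = 0.39527778 / 0.51444444 = 0.76835853 knot ≈ 0.7684 knot (4 s.f.). Final answer: 0.7684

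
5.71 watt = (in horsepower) 5.71 watt = 5.71 W. 1 horsepower = 745.69987 W, so 5.71 W = 5.71 / 745.69987 = 0.0076572361 horsepower ≈ 0.007657 horsepower (4 s.f.). Final answer: 0.007657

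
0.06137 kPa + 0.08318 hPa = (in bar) 1 kPa = 1000 Pa, so 0.06137 kPa = 0.06137 * 1000 = 61.37 Pa. 1 hPa = 100 Pa, so 0.08318 hPa = 0.08318 * 100 = 8.318 Pa. Sum: 61.37 + 8.318 = 69.688 Pa. 1 bar = 100000 Pa, so 69.688 Pa = 69.688 / 100000 = 0.00069688 bar ≈ 0.0006969 bar (4 s.f.). Final answer: 0.0006969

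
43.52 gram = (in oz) 1 gram = 0.001 kg, so 43.52 gram = 43.52 * 0.001 = 0.04352 kg. 1 oz = 0.028349523 kg, so 0.04352 kg = 0.04352 / 0.028349523 = 1.5351228 oz ≈ 1.535 oz (4 s.f.). Final answer: 1.535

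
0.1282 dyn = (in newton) 1.282e-06. Check: 1 dyn = 1e-05 N, so 0.1282 dyn = 0.1282 * 1e-05 = 1.282e-06 N. 1.282e-06 N = 1.282e-06 newton.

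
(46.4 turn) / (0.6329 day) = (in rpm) 0.05091. Check: 1 turn = 6.2831853 rad, so 46.4 turn = 46.4 * 6.2831853 = 291.5398 rad. 1 day = 86400 s, so 0.6329 day = 0.6329 * 86400 = 54682.56 s. Combine: 291.5398 rad / 54682.56 s = 0.0053314951 rad/s. 1 rpm = 0.10471976 rad/s, so 0.0053314951 rad/s = 0.0053314951 / 0.10471976 = 0.050912028 rpm ≈ 0.05091 rpm (4 s.f.).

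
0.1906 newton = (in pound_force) 0.1906 newton = 0.1906 N. 1 pound_force = 4.4482216 N, so 0.1906 N = 0.1906 / 4.4482216 = 0.042848585 pound_force ≈ 0.04285 pound_force (4 s.f.). Final answer: 0.04285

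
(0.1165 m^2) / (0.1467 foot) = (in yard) 0.1165 m^2 is already in m^2. 1 foot = 0.3048 m, so 0.1467 foot = 0.1467 * 0.3048 = 0.04471416 m. Combine: 0.1165 m^2 / 0.04471416 m = 2.6054386 m. 1 yard = 0.9144 m, so 2.6054386 m = 2.6054386 / 0.9144 = 2.8493423 yard ≈ 2.849 yard (4 s.f.). Final answer: 2.849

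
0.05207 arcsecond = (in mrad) 1 arcsecond = 4.8481368e-06 rad, so 0.05207 arcsecond = 0.05207 * 4.8481368e-06 = 2.5244248e-07 rad. 1 mrad = 0.001 rad, so 2.5244248e-07 rad = 2.5244248e-07 / 0.001 = 0.00025244248 mrad ≈ 0.0002524 mrad (4 s.f.). Final answer: 0.0002524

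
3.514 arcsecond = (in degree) 1 arcsecond = 4.8481368e-06 rad, so 3.514 arcsecond = 3.514 * 4.8481368e-06 = 1.7036353e-05 rad. 1 degree = 0.017453293 rad, so 1.7036353e-05 rad = 1.7036353e-05 / 0.017453293 = 0.00097611111 degree ≈ 0.0009761 degree (4 s.f.). Final answer: 0.0009761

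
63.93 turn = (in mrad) 1 turn = 6.2831853 rad, so 63.93 turn = 63.93 * 6.2831853 = 401.68404 rad. 1 mrad = 0.001 rad, so 401.68404 rad = 401.68404 / 0.001 = 401684.04 mrad ≈ 4.017e+05 mrad (4 s.f.). Final answer: 4.017e+05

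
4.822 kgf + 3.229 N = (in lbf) 11.36. Check: 1 kgf = 9.80665 N, so 4.822 kgf = 4.822 * 9.80665 = 47.287666 N. 3.229 N is already in N. Sum: 47.287666 + 3.229 = 50.516666 N. 1 lbf = 4.4482216 N, so 50.516666 N = 50.516666 / 4.4482216 = 11.356598 lbf ≈ 11.36 lbf (4 s.f.).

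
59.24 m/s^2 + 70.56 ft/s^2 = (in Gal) 8075. Check: 59.24 m/s^2 is already in m/s^2. 1 ft/s^2 = 0.3048 m/s^2, so 70.56 ft/s^2 = 70.56 * 0.3048 = 21.506688 m/s^2. Sum: 59.24 + 21.506688 = 80.746688 m/s^2. 1 Gal = 0.01 m/s^2, so 80.746688 m/s^2 = 80.746688 / 0.01 = 8074.6688 Gal ≈ 8075 Gal (4 s.f.).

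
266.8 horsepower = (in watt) 1 horsepower = 745.69987 W, so 266.8 horsepower = 266.8 * 745.69987 = 198952.73 W. 198952.73 W = 198952.73 watt ≈ 1.99e+05 watt (4 s.f.). Final answer: 1.99e+05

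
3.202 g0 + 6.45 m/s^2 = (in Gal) 1 g0 = 9.80665 m/s^2, so 3.202 g0 = 3.202 * 9.80665 = 31.400893 m/s^2. 6.45 m/s^2 is already in m/s^2. Sum: 31.400893 + 6.45 = 37.850893 m/s^2. 1 Gal = 0.01 m/s^2, so 37.850893 m/s^2 = 37.850893 / 0.01 = 3785.0893 Gal ≈ 3785 Gal (4 s.f.). Final answer: 3785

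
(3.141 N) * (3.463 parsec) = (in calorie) 8.022e+16. Check: 3.141 N is already in N. 1 parsec = 3.0856776e+16 m, so 3.463 parsec = 3.463 * 3.0856776e+16 = 1.0685701e+17 m. Combine: 3.141 N * 1.0685701e+17 m = 3.3563788e+17 J. 1 calorie = 4.184 J, so 3.3563788e+17 J = 3.3563788e+17 / 4.184 = 8.0219379e+16 calorie ≈ 8.022e+16 calorie (4 s.f.).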